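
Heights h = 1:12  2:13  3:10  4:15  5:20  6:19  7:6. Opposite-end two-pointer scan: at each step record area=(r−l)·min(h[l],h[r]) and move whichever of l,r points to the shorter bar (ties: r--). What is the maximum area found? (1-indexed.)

max area = 60

l=1 r=7: min(12,6)*6=36 best=36 *, r--
l=1 r=6: min(12,19)*5=60 best=60 *, l++
l=2 r=6: min(13,19)*4=52 best=60, l++
l=3 r=6: min(10,19)*3=30 best=60, l++
l=4 r=6: min(15,19)*2=30 best=60, l++
l=5 r=6: min(20,19)*1=19 best=60, r--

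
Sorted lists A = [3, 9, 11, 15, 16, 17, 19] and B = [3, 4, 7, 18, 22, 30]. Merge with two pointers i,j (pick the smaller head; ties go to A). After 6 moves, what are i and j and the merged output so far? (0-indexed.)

i=0 j=0: A[i]=3<=B[j]=3 take 3, i++
i=1 j=0: A[i]=9>B[j]=3 take 3, j++
i=1 j=1: A[i]=9>B[j]=4 take 4, j++
i=1 j=2: A[i]=9>B[j]=7 take 7, j++
i=1 j=3: A[i]=9<=B[j]=18 take 9, i++
i=2 j=3: A[i]=11<=B[j]=18 take 11, i++

i=3, j=3, merged so far=[3, 3, 4, 7, 9, 11]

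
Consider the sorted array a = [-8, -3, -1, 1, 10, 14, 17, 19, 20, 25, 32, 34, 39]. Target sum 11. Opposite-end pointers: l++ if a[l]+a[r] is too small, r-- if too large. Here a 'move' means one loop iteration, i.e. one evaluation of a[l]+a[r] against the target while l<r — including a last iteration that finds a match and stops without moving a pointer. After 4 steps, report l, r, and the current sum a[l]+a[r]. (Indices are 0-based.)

l=0, r=8, sum=12

l=0 r=12: -8+39=31 >11, r--
l=0 r=11: -8+34=26 >11, r--
l=0 r=10: -8+32=24 >11, r--
l=0 r=9: -8+25=17 >11, r--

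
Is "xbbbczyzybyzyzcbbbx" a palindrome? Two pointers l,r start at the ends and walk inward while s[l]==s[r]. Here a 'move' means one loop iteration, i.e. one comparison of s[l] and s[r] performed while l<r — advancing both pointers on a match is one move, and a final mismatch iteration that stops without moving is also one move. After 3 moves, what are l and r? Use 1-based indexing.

l=1 r=19: 'x'=='x', l++,r--
l=2 r=18: 'b'=='b', l++,r--
l=3 r=17: 'b'=='b', l++,r--

l=4, r=16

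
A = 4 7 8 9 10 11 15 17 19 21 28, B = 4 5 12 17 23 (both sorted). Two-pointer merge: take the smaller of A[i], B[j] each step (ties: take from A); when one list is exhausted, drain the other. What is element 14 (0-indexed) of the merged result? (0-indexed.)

[i=0,j=0] A[i]=4<=B[j]=4 take 4 → i++
[i=1,j=0] A[i]=7>B[j]=4 take 4 → j++
[i=1,j=1] A[i]=7>B[j]=5 take 5 → j++
[i=1,j=2] A[i]=7<=B[j]=12 take 7 → i++
[i=2,j=2] A[i]=8<=B[j]=12 take 8 → i++
[i=3,j=2] A[i]=9<=B[j]=12 take 9 → i++
[i=4,j=2] A[i]=10<=B[j]=12 take 10 → i++
[i=5,j=2] A[i]=11<=B[j]=12 take 11 → i++
[i=6,j=2] A[i]=15>B[j]=12 take 12 → j++
[i=6,j=3] A[i]=15<=B[j]=17 take 15 → i++
[i=7,j=3] A[i]=17<=B[j]=17 take 17 → i++
[i=8,j=3] A[i]=19>B[j]=17 take 17 → j++
[i=8,j=4] A[i]=19<=B[j]=23 take 19 → i++
[i=9,j=4] A[i]=21<=B[j]=23 take 21 → i++
[i=10,j=4] A[i]=28>B[j]=23 take 23 → j++
[i=10,j=5] B done, take A[i]=28 → i++

merged[14] = 23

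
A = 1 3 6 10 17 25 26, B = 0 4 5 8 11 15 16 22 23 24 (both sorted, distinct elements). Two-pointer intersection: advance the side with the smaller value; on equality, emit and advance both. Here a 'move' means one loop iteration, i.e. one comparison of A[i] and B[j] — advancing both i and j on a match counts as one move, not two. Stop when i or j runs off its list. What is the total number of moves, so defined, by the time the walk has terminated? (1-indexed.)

[i=1,j=1] 1>0 → j++
[i=1,j=2] 1<4 → i++
[i=2,j=2] 3<4 → i++
[i=3,j=2] 6>4 → j++
[i=3,j=3] 6>5 → j++
[i=3,j=4] 6<8 → i++
[i=4,j=4] 10>8 → j++
[i=4,j=5] 10<11 → i++
[i=5,j=5] 17>11 → j++
[i=5,j=6] 17>15 → j++
[i=5,j=7] 17>16 → j++
[i=5,j=8] 17<22 → i++
[i=6,j=8] 25>22 → j++
[i=6,j=9] 25>23 → j++
[i=6,j=10] 25>24 → j++

15 moves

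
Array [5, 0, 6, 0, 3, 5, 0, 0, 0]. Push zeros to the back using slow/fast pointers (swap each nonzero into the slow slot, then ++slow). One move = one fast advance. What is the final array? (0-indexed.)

slow=0 fast=0: a[fast]=5≠0 swap→a[0]=5, slow++,fast++
slow=1 fast=1: a[fast]=0, fast++
slow=1 fast=2: a[fast]=6≠0 swap→a[1]=6, slow++,fast++
slow=2 fast=3: a[fast]=0, fast++
slow=2 fast=4: a[fast]=3≠0 swap→a[2]=3, slow++,fast++
slow=3 fast=5: a[fast]=5≠0 swap→a[3]=5, slow++,fast++
slow=4 fast=6: a[fast]=0, fast++
slow=4 fast=7: a[fast]=0, fast++
slow=4 fast=8: a[fast]=0, fast++

[5, 6, 3, 5, 0, 0, 0, 0, 0]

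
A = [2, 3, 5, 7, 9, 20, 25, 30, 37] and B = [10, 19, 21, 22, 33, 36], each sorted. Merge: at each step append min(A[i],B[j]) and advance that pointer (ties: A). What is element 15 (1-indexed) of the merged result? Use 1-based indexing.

[i=1,j=1] A[i]=2<=B[j]=10 take 2 → i++
[i=2,j=1] A[i]=3<=B[j]=10 take 3 → i++
[i=3,j=1] A[i]=5<=B[j]=10 take 5 → i++
[i=4,j=1] A[i]=7<=B[j]=10 take 7 → i++
[i=5,j=1] A[i]=9<=B[j]=10 take 9 → i++
[i=6,j=1] A[i]=20>B[j]=10 take 10 → j++
[i=6,j=2] A[i]=20>B[j]=19 take 19 → j++
[i=6,j=3] A[i]=20<=B[j]=21 take 20 → i++
[i=7,j=3] A[i]=25>B[j]=21 take 21 → j++
[i=7,j=4] A[i]=25>B[j]=22 take 22 → j++
[i=7,j=5] A[i]=25<=B[j]=33 take 25 → i++
[i=8,j=5] A[i]=30<=B[j]=33 take 30 → i++
[i=9,j=5] A[i]=37>B[j]=33 take 33 → j++
[i=9,j=6] A[i]=37>B[j]=36 take 36 → j++
[i=9,j=7] B done, take A[i]=37 → i++

merged[15] = 37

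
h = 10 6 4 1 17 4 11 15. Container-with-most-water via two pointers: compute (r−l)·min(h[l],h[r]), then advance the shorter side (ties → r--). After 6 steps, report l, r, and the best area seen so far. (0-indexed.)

l=4, r=5, best area=70

[0,7] min(10,15)*7=70 best=70 * → l++
[1,7] min(6,15)*6=36 best=70 → l++
[2,7] min(4,15)*5=20 best=70 → l++
[3,7] min(1,15)*4=4 best=70 → l++
[4,7] min(17,15)*3=45 best=70 → r--
[4,6] min(17,11)*2=22 best=70 → r--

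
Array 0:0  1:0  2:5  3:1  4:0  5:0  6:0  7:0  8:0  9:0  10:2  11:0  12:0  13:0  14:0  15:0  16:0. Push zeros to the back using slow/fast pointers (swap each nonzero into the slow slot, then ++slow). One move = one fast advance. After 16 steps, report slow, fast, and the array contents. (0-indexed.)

(s=0,f=0) a[fast]=0 → fast++
(s=0,f=1) a[fast]=0 → fast++
(s=0,f=2) a[fast]=5≠0 swap→a[0]=5 → slow++,fast++
(s=1,f=3) a[fast]=1≠0 swap→a[1]=1 → slow++,fast++
(s=2,f=4) a[fast]=0 → fast++
(s=2,f=5) a[fast]=0 → fast++
(s=2,f=6) a[fast]=0 → fast++
(s=2,f=7) a[fast]=0 → fast++
(s=2,f=8) a[fast]=0 → fast++
(s=2,f=9) a[fast]=0 → fast++
(s=2,f=10) a[fast]=2≠0 swap→a[2]=2 → slow++,fast++
(s=3,f=11) a[fast]=0 → fast++
(s=3,f=12) a[fast]=0 → fast++
(s=3,f=13) a[fast]=0 → fast++
(s=3,f=14) a[fast]=0 → fast++
(s=3,f=15) a[fast]=0 → fast++

slow=3, fast=16, a=[5, 1, 2, 0, 0, 0, 0, 0, 0, 0, 0, 0, 0, 0, 0, 0, 0]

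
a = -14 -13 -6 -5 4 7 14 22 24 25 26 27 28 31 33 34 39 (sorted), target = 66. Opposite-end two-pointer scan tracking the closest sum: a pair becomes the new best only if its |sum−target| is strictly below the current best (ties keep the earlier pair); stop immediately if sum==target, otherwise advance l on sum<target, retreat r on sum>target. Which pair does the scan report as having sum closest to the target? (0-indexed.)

[0,16] -14+39=25 d=41 * → l++
[1,16] -13+39=26 d=40 * → l++
[2,16] -6+39=33 d=33 * → l++
[3,16] -5+39=34 d=32 * → l++
[4,16] 4+39=43 d=23 * → l++
[5,16] 7+39=46 d=20 * → l++
[6,16] 14+39=53 d=13 * → l++
[7,16] 22+39=61 d=5 * → l++
[8,16] 24+39=63 d=3 * → l++
[9,16] 25+39=64 d=2 * → l++
[10,16] 26+39=65 d=1 * → l++
[11,16] 27+39=66 d=0 * → stop

pair (27, 39) with sum 66 (|Δ|=0)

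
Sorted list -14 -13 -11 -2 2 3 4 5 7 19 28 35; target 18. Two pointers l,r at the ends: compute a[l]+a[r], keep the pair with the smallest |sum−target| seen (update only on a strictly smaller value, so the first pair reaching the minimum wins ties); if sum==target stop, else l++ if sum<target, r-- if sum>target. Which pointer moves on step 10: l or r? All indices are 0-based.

l=0 r=11: -14+35=21 d=3 *, r--
l=0 r=10: -14+28=14 d=4, l++
l=1 r=10: -13+28=15 d=3, l++
l=2 r=10: -11+28=17 d=1 *, l++
l=3 r=10: -2+28=26 d=8, r--
l=3 r=9: -2+19=17 d=1, l++
l=4 r=9: 2+19=21 d=3, r--
l=4 r=8: 2+7=9 d=9, l++
l=5 r=8: 3+7=10 d=8, l++
l=6 r=8: 4+7=11 d=7, l++

l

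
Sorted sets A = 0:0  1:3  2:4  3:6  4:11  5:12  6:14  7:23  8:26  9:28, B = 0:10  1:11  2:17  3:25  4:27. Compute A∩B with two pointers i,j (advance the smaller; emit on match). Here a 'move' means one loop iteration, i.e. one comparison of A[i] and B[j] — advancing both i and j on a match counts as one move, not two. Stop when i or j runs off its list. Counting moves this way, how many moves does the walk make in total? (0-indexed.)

[i=0,j=0] 0<10 → i++
[i=1,j=0] 3<10 → i++
[i=2,j=0] 4<10 → i++
[i=3,j=0] 6<10 → i++
[i=4,j=0] 11>10 → j++
[i=4,j=1] 11==11 emit → i++,j++
[i=5,j=2] 12<17 → i++
[i=6,j=2] 14<17 → i++
[i=7,j=2] 23>17 → j++
[i=7,j=3] 23<25 → i++
[i=8,j=3] 26>25 → j++
[i=8,j=4] 26<27 → i++
[i=9,j=4] 28>27 → j++

13 moves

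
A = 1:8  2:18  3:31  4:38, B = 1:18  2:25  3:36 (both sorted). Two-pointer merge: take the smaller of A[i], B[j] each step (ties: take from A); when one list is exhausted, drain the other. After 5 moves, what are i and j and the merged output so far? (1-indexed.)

i=4, j=3, merged so far=[8, 18, 18, 25, 31]

[i=1,j=1] A[i]=8<=B[j]=18 take 8 → i++
[i=2,j=1] A[i]=18<=B[j]=18 take 18 → i++
[i=3,j=1] A[i]=31>B[j]=18 take 18 → j++
[i=3,j=2] A[i]=31>B[j]=25 take 25 → j++
[i=3,j=3] A[i]=31<=B[j]=36 take 31 → i++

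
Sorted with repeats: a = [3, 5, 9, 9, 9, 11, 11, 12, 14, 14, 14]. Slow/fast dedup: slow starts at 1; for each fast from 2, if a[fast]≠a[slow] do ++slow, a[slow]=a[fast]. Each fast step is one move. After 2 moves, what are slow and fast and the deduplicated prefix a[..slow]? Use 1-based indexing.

slow=1 fast=2: a[fast]=5≠a[slow]=3 write a[2]=5, slow++,fast++
slow=2 fast=3: a[fast]=9≠a[slow]=5 write a[3]=9, slow++,fast++

slow=3, fast=4, prefix=[3, 5, 9]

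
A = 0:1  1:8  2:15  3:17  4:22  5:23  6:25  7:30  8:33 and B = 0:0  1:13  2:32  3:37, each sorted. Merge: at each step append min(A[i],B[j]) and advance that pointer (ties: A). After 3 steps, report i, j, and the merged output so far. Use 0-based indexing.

i=0 j=0: A[i]=1>B[j]=0 take 0, j++
i=0 j=1: A[i]=1<=B[j]=13 take 1, i++
i=1 j=1: A[i]=8<=B[j]=13 take 8, i++

i=2, j=1, merged so far=[0, 1, 8]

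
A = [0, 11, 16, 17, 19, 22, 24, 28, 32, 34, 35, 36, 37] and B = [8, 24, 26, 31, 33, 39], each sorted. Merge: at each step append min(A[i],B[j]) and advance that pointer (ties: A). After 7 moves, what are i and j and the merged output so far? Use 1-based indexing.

i=7, j=2, merged so far=[0, 8, 11, 16, 17, 19, 22]

i=1 j=1: A[i]=0<=B[j]=8 take 0, i++
i=2 j=1: A[i]=11>B[j]=8 take 8, j++
i=2 j=2: A[i]=11<=B[j]=24 take 11, i++
i=3 j=2: A[i]=16<=B[j]=24 take 16, i++
i=4 j=2: A[i]=17<=B[j]=24 take 17, i++
i=5 j=2: A[i]=19<=B[j]=24 take 19, i++
i=6 j=2: A[i]=22<=B[j]=24 take 22, i++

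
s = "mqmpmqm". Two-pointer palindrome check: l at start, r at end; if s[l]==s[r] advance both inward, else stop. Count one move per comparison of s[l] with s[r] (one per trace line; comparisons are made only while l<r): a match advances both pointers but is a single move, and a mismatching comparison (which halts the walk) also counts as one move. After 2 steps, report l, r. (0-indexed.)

l=0 r=6: 'm'=='m', l++,r--
l=1 r=5: 'q'=='q', l++,r--

l=2, r=4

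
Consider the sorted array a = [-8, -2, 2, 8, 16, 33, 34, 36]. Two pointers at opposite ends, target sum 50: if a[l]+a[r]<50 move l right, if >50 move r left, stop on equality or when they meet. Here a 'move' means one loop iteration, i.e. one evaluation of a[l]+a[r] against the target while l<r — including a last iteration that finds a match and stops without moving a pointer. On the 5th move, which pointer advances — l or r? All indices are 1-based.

r

l=1 r=8: -8+36=28 <50, l++
l=2 r=8: -2+36=34 <50, l++
l=3 r=8: 2+36=38 <50, l++
l=4 r=8: 8+36=44 <50, l++
l=5 r=8: 16+36=52 >50, r--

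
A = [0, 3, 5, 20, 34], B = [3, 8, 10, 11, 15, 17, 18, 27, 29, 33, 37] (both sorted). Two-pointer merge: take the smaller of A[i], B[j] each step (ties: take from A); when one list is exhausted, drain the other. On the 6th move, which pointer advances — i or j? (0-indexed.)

j

i=0 j=0: A[i]=0<=B[j]=3 take 0, i++
i=1 j=0: A[i]=3<=B[j]=3 take 3, i++
i=2 j=0: A[i]=5>B[j]=3 take 3, j++
i=2 j=1: A[i]=5<=B[j]=8 take 5, i++
i=3 j=1: A[i]=20>B[j]=8 take 8, j++
i=3 j=2: A[i]=20>B[j]=10 take 10, j++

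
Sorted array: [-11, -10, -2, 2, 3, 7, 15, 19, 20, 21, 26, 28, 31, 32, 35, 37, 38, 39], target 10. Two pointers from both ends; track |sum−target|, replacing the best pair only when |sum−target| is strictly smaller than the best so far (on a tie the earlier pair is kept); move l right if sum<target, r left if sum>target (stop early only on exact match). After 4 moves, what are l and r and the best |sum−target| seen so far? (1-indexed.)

l=1, r=14, best |Δ|=14

l=1 r=18: -11+39=28 d=18 *, r--
l=1 r=17: -11+38=27 d=17 *, r--
l=1 r=16: -11+37=26 d=16 *, r--
l=1 r=15: -11+35=24 d=14 *, r--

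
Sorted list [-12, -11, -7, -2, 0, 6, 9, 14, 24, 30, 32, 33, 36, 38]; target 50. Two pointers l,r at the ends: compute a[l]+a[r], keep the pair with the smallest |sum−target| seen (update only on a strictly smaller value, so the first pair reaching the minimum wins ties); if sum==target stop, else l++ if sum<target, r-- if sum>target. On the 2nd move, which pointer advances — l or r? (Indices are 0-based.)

l

[0,13] -12+38=26 d=24 * → l++
[1,13] -11+38=27 d=23 * → l++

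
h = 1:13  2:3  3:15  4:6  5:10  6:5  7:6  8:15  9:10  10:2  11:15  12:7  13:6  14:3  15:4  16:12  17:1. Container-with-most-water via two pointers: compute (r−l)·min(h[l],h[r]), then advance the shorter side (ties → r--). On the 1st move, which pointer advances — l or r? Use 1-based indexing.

[1,17] min(13,1)*16=16 best=16 * → r--

r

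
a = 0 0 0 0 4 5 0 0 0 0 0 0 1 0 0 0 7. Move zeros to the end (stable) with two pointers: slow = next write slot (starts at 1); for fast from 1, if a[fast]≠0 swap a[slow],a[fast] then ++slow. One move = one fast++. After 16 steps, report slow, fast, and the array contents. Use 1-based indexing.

(s=1,f=1) a[fast]=0 → fast++
(s=1,f=2) a[fast]=0 → fast++
(s=1,f=3) a[fast]=0 → fast++
(s=1,f=4) a[fast]=0 → fast++
(s=1,f=5) a[fast]=4≠0 swap→a[1]=4 → slow++,fast++
(s=2,f=6) a[fast]=5≠0 swap→a[2]=5 → slow++,fast++
(s=3,f=7) a[fast]=0 → fast++
(s=3,f=8) a[fast]=0 → fast++
(s=3,f=9) a[fast]=0 → fast++
(s=3,f=10) a[fast]=0 → fast++
(s=3,f=11) a[fast]=0 → fast++
(s=3,f=12) a[fast]=0 → fast++
(s=3,f=13) a[fast]=1≠0 swap→a[3]=1 → slow++,fast++
(s=4,f=14) a[fast]=0 → fast++
(s=4,f=15) a[fast]=0 → fast++
(s=4,f=16) a[fast]=0 → fast++

slow=4, fast=17, a=[4, 5, 1, 0, 0, 0, 0, 0, 0, 0, 0, 0, 0, 0, 0, 0, 7]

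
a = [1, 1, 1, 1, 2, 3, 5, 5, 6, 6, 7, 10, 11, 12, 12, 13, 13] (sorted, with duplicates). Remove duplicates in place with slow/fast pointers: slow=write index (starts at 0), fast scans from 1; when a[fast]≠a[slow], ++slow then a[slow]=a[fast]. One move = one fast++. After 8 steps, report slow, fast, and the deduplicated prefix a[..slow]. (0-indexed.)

slow=4, fast=9, prefix=[1, 2, 3, 5, 6]

(s=0,f=1) a[fast]=1=a[slow] dup → fast++
(s=0,f=2) a[fast]=1=a[slow] dup → fast++
(s=0,f=3) a[fast]=1=a[slow] dup → fast++
(s=0,f=4) a[fast]=2≠a[slow]=1 write a[1]=2 → slow++,fast++
(s=1,f=5) a[fast]=3≠a[slow]=2 write a[2]=3 → slow++,fast++
(s=2,f=6) a[fast]=5≠a[slow]=3 write a[3]=5 → slow++,fast++
(s=3,f=7) a[fast]=5=a[slow] dup → fast++
(s=3,f=8) a[fast]=6≠a[slow]=5 write a[4]=6 → slow++,fast++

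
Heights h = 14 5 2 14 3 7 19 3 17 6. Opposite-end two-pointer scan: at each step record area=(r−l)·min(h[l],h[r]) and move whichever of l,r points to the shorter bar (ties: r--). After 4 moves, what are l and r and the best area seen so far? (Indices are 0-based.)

l=0 r=9: min(14,6)*9=54 best=54 *, r--
l=0 r=8: min(14,17)*8=112 best=112 *, l++
l=1 r=8: min(5,17)*7=35 best=112, l++
l=2 r=8: min(2,17)*6=12 best=112, l++

l=3, r=8, best area=112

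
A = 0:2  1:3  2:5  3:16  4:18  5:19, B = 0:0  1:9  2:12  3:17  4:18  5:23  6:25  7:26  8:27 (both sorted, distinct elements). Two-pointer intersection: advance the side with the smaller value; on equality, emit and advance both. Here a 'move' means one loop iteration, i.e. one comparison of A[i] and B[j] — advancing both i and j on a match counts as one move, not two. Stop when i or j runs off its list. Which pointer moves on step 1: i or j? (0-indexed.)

[i=0,j=0] 2>0 → j++

j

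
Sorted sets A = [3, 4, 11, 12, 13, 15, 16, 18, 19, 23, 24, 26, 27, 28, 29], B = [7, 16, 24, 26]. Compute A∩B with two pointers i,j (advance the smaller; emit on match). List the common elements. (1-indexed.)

i=1 j=1: 3<7, i++
i=2 j=1: 4<7, i++
i=3 j=1: 11>7, j++
i=3 j=2: 11<16, i++
i=4 j=2: 12<16, i++
i=5 j=2: 13<16, i++
i=6 j=2: 15<16, i++
i=7 j=2: 16==16 emit, i++,j++
i=8 j=3: 18<24, i++
i=9 j=3: 19<24, i++
i=10 j=3: 23<24, i++
i=11 j=3: 24==24 emit, i++,j++
i=12 j=4: 26==26 emit, i++,j++

intersection = [16, 24, 26]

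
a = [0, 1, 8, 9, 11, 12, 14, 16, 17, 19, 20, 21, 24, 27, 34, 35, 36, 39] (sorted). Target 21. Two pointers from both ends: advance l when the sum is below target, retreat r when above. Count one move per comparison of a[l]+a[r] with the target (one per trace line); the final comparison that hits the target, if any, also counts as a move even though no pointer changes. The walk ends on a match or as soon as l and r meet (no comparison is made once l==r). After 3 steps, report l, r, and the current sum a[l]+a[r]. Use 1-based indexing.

[1,18] 0+39=39 >21 → r--
[1,17] 0+36=36 >21 → r--
[1,16] 0+35=35 >21 → r--

l=1, r=15, sum=34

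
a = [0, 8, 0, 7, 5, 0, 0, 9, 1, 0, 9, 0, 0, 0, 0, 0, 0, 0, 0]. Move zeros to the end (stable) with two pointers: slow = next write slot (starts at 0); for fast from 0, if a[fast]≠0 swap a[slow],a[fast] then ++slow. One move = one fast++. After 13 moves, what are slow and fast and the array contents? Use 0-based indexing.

slow=6, fast=13, a=[8, 7, 5, 9, 1, 9, 0, 0, 0, 0, 0, 0, 0, 0, 0, 0, 0, 0, 0]

slow=0 fast=0: a[fast]=0, fast++
slow=0 fast=1: a[fast]=8≠0 swap→a[0]=8, slow++,fast++
slow=1 fast=2: a[fast]=0, fast++
slow=1 fast=3: a[fast]=7≠0 swap→a[1]=7, slow++,fast++
slow=2 fast=4: a[fast]=5≠0 swap→a[2]=5, slow++,fast++
slow=3 fast=5: a[fast]=0, fast++
slow=3 fast=6: a[fast]=0, fast++
slow=3 fast=7: a[fast]=9≠0 swap→a[3]=9, slow++,fast++
slow=4 fast=8: a[fast]=1≠0 swap→a[4]=1, slow++,fast++
slow=5 fast=9: a[fast]=0, fast++
slow=5 fast=10: a[fast]=9≠0 swap→a[5]=9, slow++,fast++
slow=6 fast=11: a[fast]=0, fast++
slow=6 fast=12: a[fast]=0, fast++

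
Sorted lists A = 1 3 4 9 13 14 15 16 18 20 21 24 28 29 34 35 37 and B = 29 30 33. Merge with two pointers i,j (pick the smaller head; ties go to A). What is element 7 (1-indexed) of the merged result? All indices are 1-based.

i=1 j=1: A[i]=1<=B[j]=29 take 1, i++
i=2 j=1: A[i]=3<=B[j]=29 take 3, i++
i=3 j=1: A[i]=4<=B[j]=29 take 4, i++
i=4 j=1: A[i]=9<=B[j]=29 take 9, i++
i=5 j=1: A[i]=13<=B[j]=29 take 13, i++
i=6 j=1: A[i]=14<=B[j]=29 take 14, i++
i=7 j=1: A[i]=15<=B[j]=29 take 15, i++
i=8 j=1: A[i]=16<=B[j]=29 take 16, i++
i=9 j=1: A[i]=18<=B[j]=29 take 18, i++
i=10 j=1: A[i]=20<=B[j]=29 take 20, i++
i=11 j=1: A[i]=21<=B[j]=29 take 21, i++
i=12 j=1: A[i]=24<=B[j]=29 take 24, i++
i=13 j=1: A[i]=28<=B[j]=29 take 28, i++
i=14 j=1: A[i]=29<=B[j]=29 take 29, i++
i=15 j=1: A[i]=34>B[j]=29 take 29, j++
i=15 j=2: A[i]=34>B[j]=30 take 30, j++
i=15 j=3: A[i]=34>B[j]=33 take 33, j++
i=15 j=4: B done, take A[i]=34, i++
i=16 j=4: B done, take A[i]=35, i++
i=17 j=4: B done, take A[i]=37, i++

merged[7] = 15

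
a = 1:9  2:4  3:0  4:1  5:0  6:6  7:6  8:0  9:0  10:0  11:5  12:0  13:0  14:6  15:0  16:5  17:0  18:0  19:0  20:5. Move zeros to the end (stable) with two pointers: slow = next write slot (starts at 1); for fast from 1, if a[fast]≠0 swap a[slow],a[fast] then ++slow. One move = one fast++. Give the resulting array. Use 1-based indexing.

[9, 4, 1, 6, 6, 5, 6, 5, 5, 0, 0, 0, 0, 0, 0, 0, 0, 0, 0, 0]

(s=1,f=1) a[fast]=9≠0 swap→a[1]=9 → slow++,fast++
(s=2,f=2) a[fast]=4≠0 swap→a[2]=4 → slow++,fast++
(s=3,f=3) a[fast]=0 → fast++
(s=3,f=4) a[fast]=1≠0 swap→a[3]=1 → slow++,fast++
(s=4,f=5) a[fast]=0 → fast++
(s=4,f=6) a[fast]=6≠0 swap→a[4]=6 → slow++,fast++
(s=5,f=7) a[fast]=6≠0 swap→a[5]=6 → slow++,fast++
(s=6,f=8) a[fast]=0 → fast++
(s=6,f=9) a[fast]=0 → fast++
(s=6,f=10) a[fast]=0 → fast++
(s=6,f=11) a[fast]=5≠0 swap→a[6]=5 → slow++,fast++
(s=7,f=12) a[fast]=0 → fast++
(s=7,f=13) a[fast]=0 → fast++
(s=7,f=14) a[fast]=6≠0 swap→a[7]=6 → slow++,fast++
(s=8,f=15) a[fast]=0 → fast++
(s=8,f=16) a[fast]=5≠0 swap→a[8]=5 → slow++,fast++
(s=9,f=17) a[fast]=0 → fast++
(s=9,f=18) a[fast]=0 → fast++
(s=9,f=19) a[fast]=0 → fast++
(s=9,f=20) a[fast]=5≠0 swap→a[9]=5 → slow++,fast++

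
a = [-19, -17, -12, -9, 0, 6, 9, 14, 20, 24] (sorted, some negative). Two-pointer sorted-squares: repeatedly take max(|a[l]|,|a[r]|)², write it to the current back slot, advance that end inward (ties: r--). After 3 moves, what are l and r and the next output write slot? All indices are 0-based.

l=1, r=7, next write slot=6

l=0 r=9: |-19|<=|24| out[9]=576, r--
l=0 r=8: |-19|<=|20| out[8]=400, r--
l=0 r=7: |-19|>|14| out[7]=361, l++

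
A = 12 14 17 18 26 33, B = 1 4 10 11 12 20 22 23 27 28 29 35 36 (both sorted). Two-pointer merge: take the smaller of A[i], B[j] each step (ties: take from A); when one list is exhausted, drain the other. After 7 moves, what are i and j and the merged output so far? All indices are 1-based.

i=3, j=6, merged so far=[1, 4, 10, 11, 12, 12, 14]

i=1 j=1: A[i]=12>B[j]=1 take 1, j++
i=1 j=2: A[i]=12>B[j]=4 take 4, j++
i=1 j=3: A[i]=12>B[j]=10 take 10, j++
i=1 j=4: A[i]=12>B[j]=11 take 11, j++
i=1 j=5: A[i]=12<=B[j]=12 take 12, i++
i=2 j=5: A[i]=14>B[j]=12 take 12, j++
i=2 j=6: A[i]=14<=B[j]=20 take 14, i++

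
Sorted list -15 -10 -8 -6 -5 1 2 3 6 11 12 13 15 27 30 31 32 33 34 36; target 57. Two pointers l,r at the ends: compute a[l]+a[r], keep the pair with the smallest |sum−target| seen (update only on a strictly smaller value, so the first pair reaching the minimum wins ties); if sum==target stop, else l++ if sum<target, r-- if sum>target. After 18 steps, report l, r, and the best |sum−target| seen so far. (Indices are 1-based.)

[1,20] -15+36=21 d=36 * → l++
[2,20] -10+36=26 d=31 * → l++
[3,20] -8+36=28 d=29 * → l++
[4,20] -6+36=30 d=27 * → l++
[5,20] -5+36=31 d=26 * → l++
[6,20] 1+36=37 d=20 * → l++
[7,20] 2+36=38 d=19 * → l++
[8,20] 3+36=39 d=18 * → l++
[9,20] 6+36=42 d=15 * → l++
[10,20] 11+36=47 d=10 * → l++
[11,20] 12+36=48 d=9 * → l++
[12,20] 13+36=49 d=8 * → l++
[13,20] 15+36=51 d=6 * → l++
[14,20] 27+36=63 d=6 → r--
[14,19] 27+34=61 d=4 * → r--
[14,18] 27+33=60 d=3 * → r--
[14,17] 27+32=59 d=2 * → r--
[14,16] 27+31=58 d=1 * → r--

l=14, r=15, best |Δ|=1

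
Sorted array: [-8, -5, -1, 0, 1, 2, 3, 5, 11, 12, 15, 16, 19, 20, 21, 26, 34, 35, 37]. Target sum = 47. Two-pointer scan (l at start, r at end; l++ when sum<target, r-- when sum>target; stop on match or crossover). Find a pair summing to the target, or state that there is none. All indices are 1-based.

(12, 35)

[1,19] -8+37=29 <47 → l++
[2,19] -5+37=32 <47 → l++
[3,19] -1+37=36 <47 → l++
[4,19] 0+37=37 <47 → l++
[5,19] 1+37=38 <47 → l++
[6,19] 2+37=39 <47 → l++
[7,19] 3+37=40 <47 → l++
[8,19] 5+37=42 <47 → l++
[9,19] 11+37=48 >47 → r--
[9,18] 11+35=46 <47 → l++
[10,18] 12+35=47 → found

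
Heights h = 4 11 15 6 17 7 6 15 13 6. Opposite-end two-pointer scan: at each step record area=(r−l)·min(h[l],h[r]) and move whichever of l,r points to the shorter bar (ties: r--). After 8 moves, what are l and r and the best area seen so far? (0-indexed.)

l=3, r=4, best area=78

l=0 r=9: min(4,6)*9=36 best=36 *, l++
l=1 r=9: min(11,6)*8=48 best=48 *, r--
l=1 r=8: min(11,13)*7=77 best=77 *, l++
l=2 r=8: min(15,13)*6=78 best=78 *, r--
l=2 r=7: min(15,15)*5=75 best=78, r--
l=2 r=6: min(15,6)*4=24 best=78, r--
l=2 r=5: min(15,7)*3=21 best=78, r--
l=2 r=4: min(15,17)*2=30 best=78, l++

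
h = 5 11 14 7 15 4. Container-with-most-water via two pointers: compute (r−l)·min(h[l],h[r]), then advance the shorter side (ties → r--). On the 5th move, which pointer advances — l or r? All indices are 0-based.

[0,5] min(5,4)*5=20 best=20 * → r--
[0,4] min(5,15)*4=20 best=20 → l++
[1,4] min(11,15)*3=33 best=33 * → l++
[2,4] min(14,15)*2=28 best=33 → l++
[3,4] min(7,15)*1=7 best=33 → l++

l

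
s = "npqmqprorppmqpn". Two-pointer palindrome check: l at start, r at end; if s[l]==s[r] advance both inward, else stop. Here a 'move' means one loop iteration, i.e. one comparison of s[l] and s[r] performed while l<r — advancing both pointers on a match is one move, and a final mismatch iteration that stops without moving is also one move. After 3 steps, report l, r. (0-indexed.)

l=3, r=11

l=0 r=14: 'n'=='n', l++,r--
l=1 r=13: 'p'=='p', l++,r--
l=2 r=12: 'q'=='q', l++,r--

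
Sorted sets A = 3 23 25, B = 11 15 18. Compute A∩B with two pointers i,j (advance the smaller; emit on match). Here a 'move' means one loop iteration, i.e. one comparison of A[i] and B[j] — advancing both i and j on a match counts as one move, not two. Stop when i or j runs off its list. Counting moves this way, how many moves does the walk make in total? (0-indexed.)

i=0 j=0: 3<11, i++
i=1 j=0: 23>11, j++
i=1 j=1: 23>15, j++
i=1 j=2: 23>18, j++

4 moves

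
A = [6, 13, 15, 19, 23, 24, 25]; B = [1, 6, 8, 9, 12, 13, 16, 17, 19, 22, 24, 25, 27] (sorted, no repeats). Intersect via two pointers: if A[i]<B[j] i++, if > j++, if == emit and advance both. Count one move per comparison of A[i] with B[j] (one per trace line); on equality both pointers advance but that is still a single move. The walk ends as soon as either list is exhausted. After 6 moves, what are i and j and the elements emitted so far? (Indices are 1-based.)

i=1 j=1: 6>1, j++
i=1 j=2: 6==6 emit, i++,j++
i=2 j=3: 13>8, j++
i=2 j=4: 13>9, j++
i=2 j=5: 13>12, j++
i=2 j=6: 13==13 emit, i++,j++

i=3, j=7, emitted=[6, 13]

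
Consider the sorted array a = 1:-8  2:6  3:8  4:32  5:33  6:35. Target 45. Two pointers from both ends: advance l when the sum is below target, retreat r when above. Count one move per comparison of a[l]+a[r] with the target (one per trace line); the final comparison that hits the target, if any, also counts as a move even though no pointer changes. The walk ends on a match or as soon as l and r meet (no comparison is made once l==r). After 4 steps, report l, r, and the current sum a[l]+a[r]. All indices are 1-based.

[1,6] -8+35=27 <45 → l++
[2,6] 6+35=41 <45 → l++
[3,6] 8+35=43 <45 → l++
[4,6] 32+35=67 >45 → r--

l=4, r=5, sum=65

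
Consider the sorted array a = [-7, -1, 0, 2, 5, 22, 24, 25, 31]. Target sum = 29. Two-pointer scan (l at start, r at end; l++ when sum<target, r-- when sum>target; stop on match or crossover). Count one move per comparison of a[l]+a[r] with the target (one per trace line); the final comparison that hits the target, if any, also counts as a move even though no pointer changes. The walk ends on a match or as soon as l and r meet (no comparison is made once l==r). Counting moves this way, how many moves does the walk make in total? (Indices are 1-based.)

[1,9] -7+31=24 <29 → l++
[2,9] -1+31=30 >29 → r--
[2,8] -1+25=24 <29 → l++
[3,8] 0+25=25 <29 → l++
[4,8] 2+25=27 <29 → l++
[5,8] 5+25=30 >29 → r--
[5,7] 5+24=29 → found

7 moves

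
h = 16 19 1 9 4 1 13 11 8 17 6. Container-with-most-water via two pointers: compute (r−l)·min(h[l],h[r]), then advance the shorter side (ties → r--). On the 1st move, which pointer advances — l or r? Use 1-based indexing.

r

l=1 r=11: min(16,6)*10=60 best=60 *, r--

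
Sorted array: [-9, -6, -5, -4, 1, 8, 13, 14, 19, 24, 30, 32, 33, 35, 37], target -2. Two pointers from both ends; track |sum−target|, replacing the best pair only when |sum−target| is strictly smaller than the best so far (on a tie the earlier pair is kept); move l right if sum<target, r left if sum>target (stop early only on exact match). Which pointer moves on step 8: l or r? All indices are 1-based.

l=1 r=15: -9+37=28 d=30 *, r--
l=1 r=14: -9+35=26 d=28 *, r--
l=1 r=13: -9+33=24 d=26 *, r--
l=1 r=12: -9+32=23 d=25 *, r--
l=1 r=11: -9+30=21 d=23 *, r--
l=1 r=10: -9+24=15 d=17 *, r--
l=1 r=9: -9+19=10 d=12 *, r--
l=1 r=8: -9+14=5 d=7 *, r--

r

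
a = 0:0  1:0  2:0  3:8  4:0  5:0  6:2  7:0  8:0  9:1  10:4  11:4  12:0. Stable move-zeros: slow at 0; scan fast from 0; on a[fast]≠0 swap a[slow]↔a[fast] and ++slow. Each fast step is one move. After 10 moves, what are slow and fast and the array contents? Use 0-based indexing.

(s=0,f=0) a[fast]=0 → fast++
(s=0,f=1) a[fast]=0 → fast++
(s=0,f=2) a[fast]=0 → fast++
(s=0,f=3) a[fast]=8≠0 swap→a[0]=8 → slow++,fast++
(s=1,f=4) a[fast]=0 → fast++
(s=1,f=5) a[fast]=0 → fast++
(s=1,f=6) a[fast]=2≠0 swap→a[1]=2 → slow++,fast++
(s=2,f=7) a[fast]=0 → fast++
(s=2,f=8) a[fast]=0 → fast++
(s=2,f=9) a[fast]=1≠0 swap→a[2]=1 → slow++,fast++

slow=3, fast=10, a=[8, 2, 1, 0, 0, 0, 0, 0, 0, 0, 4, 4, 0]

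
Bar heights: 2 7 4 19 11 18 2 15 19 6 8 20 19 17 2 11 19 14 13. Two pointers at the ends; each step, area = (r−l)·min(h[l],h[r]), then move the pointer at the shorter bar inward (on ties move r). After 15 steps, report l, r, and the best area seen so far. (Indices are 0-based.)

l=8, r=11, best area=247

[0,18] min(2,13)*18=36 best=36 * → l++
[1,18] min(7,13)*17=119 best=119 * → l++
[2,18] min(4,13)*16=64 best=119 → l++
[3,18] min(19,13)*15=195 best=195 * → r--
[3,17] min(19,14)*14=196 best=196 * → r--
[3,16] min(19,19)*13=247 best=247 * → r--
[3,15] min(19,11)*12=132 best=247 → r--
[3,14] min(19,2)*11=22 best=247 → r--
[3,13] min(19,17)*10=170 best=247 → r--
[3,12] min(19,19)*9=171 best=247 → r--
[3,11] min(19,20)*8=152 best=247 → l++
[4,11] min(11,20)*7=77 best=247 → l++
[5,11] min(18,20)*6=108 best=247 → l++
[6,11] min(2,20)*5=10 best=247 → l++
[7,11] min(15,20)*4=60 best=247 → l++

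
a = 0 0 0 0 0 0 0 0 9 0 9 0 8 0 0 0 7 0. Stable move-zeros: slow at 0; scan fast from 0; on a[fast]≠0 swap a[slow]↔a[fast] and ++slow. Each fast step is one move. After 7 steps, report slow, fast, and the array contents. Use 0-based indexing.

slow=0, fast=7, a=[0, 0, 0, 0, 0, 0, 0, 0, 9, 0, 9, 0, 8, 0, 0, 0, 7, 0]

slow=0 fast=0: a[fast]=0, fast++
slow=0 fast=1: a[fast]=0, fast++
slow=0 fast=2: a[fast]=0, fast++
slow=0 fast=3: a[fast]=0, fast++
slow=0 fast=4: a[fast]=0, fast++
slow=0 fast=5: a[fast]=0, fast++
slow=0 fast=6: a[fast]=0, fast++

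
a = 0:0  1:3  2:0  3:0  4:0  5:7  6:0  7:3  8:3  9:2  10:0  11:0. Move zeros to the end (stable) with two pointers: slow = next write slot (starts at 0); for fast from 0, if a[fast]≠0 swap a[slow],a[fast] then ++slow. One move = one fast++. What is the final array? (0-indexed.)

(s=0,f=0) a[fast]=0 → fast++
(s=0,f=1) a[fast]=3≠0 swap→a[0]=3 → slow++,fast++
(s=1,f=2) a[fast]=0 → fast++
(s=1,f=3) a[fast]=0 → fast++
(s=1,f=4) a[fast]=0 → fast++
(s=1,f=5) a[fast]=7≠0 swap→a[1]=7 → slow++,fast++
(s=2,f=6) a[fast]=0 → fast++
(s=2,f=7) a[fast]=3≠0 swap→a[2]=3 → slow++,fast++
(s=3,f=8) a[fast]=3≠0 swap→a[3]=3 → slow++,fast++
(s=4,f=9) a[fast]=2≠0 swap→a[4]=2 → slow++,fast++
(s=5,f=10) a[fast]=0 → fast++
(s=5,f=11) a[fast]=0 → fast++

[3, 7, 3, 3, 2, 0, 0, 0, 0, 0, 0, 0]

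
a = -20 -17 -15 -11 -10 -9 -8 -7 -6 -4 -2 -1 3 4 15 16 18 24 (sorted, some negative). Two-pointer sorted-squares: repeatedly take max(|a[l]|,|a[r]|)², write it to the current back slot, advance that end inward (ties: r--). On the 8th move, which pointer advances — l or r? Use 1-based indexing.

l

[1,18] |-20|<=|24| out[18]=576 → r--
[1,17] |-20|>|18| out[17]=400 → l++
[2,17] |-17|<=|18| out[16]=324 → r--
[2,16] |-17|>|16| out[15]=289 → l++
[3,16] |-15|<=|16| out[14]=256 → r--
[3,15] |-15|<=|15| out[13]=225 → r--
[3,14] |-15|>|4| out[12]=225 → l++
[4,14] |-11|>|4| out[11]=121 → l++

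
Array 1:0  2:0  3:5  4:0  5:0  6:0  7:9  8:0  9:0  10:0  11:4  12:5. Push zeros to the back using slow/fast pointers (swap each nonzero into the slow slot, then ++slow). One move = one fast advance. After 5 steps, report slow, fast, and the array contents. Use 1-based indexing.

slow=2, fast=6, a=[5, 0, 0, 0, 0, 0, 9, 0, 0, 0, 4, 5]

slow=1 fast=1: a[fast]=0, fast++
slow=1 fast=2: a[fast]=0, fast++
slow=1 fast=3: a[fast]=5≠0 swap→a[1]=5, slow++,fast++
slow=2 fast=4: a[fast]=0, fast++
slow=2 fast=5: a[fast]=0, fast++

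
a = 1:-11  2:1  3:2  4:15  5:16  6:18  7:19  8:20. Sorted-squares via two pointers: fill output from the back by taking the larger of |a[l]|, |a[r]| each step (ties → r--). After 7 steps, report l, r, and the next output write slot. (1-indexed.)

l=1 r=8: |-11|<=|20| out[8]=400, r--
l=1 r=7: |-11|<=|19| out[7]=361, r--
l=1 r=6: |-11|<=|18| out[6]=324, r--
l=1 r=5: |-11|<=|16| out[5]=256, r--
l=1 r=4: |-11|<=|15| out[4]=225, r--
l=1 r=3: |-11|>|2| out[3]=121, l++
l=2 r=3: |1|<=|2| out[2]=4, r--

l=2, r=2, next write slot=1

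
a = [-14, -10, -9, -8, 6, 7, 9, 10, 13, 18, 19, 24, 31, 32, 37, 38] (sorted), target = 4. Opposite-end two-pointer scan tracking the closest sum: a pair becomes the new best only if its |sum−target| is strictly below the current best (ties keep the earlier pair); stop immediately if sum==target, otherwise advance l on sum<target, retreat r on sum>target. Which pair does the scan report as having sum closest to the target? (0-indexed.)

l=0 r=15: -14+38=24 d=20 *, r--
l=0 r=14: -14+37=23 d=19 *, r--
l=0 r=13: -14+32=18 d=14 *, r--
l=0 r=12: -14+31=17 d=13 *, r--
l=0 r=11: -14+24=10 d=6 *, r--
l=0 r=10: -14+19=5 d=1 *, r--
l=0 r=9: -14+18=4 d=0 *, stop

pair (-14, 18) with sum 4 (|Δ|=0)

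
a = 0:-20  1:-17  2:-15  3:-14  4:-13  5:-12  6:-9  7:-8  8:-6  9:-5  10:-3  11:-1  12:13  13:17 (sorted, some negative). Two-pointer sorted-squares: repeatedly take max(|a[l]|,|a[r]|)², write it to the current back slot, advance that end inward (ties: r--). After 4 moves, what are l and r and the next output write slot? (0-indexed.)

l=3, r=12, next write slot=9

[0,13] |-20|>|17| out[13]=400 → l++
[1,13] |-17|<=|17| out[12]=289 → r--
[1,12] |-17|>|13| out[11]=289 → l++
[2,12] |-15|>|13| out[10]=225 → l++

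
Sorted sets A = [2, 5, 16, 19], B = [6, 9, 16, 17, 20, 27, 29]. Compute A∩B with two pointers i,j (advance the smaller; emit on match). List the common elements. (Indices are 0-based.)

[i=0,j=0] 2<6 → i++
[i=1,j=0] 5<6 → i++
[i=2,j=0] 16>6 → j++
[i=2,j=1] 16>9 → j++
[i=2,j=2] 16==16 emit → i++,j++
[i=3,j=3] 19>17 → j++
[i=3,j=4] 19<20 → i++

intersection = [16]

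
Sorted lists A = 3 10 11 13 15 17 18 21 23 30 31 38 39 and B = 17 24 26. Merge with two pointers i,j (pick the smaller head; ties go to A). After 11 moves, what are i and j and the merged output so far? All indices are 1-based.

i=10, j=3, merged so far=[3, 10, 11, 13, 15, 17, 17, 18, 21, 23, 24]

[i=1,j=1] A[i]=3<=B[j]=17 take 3 → i++
[i=2,j=1] A[i]=10<=B[j]=17 take 10 → i++
[i=3,j=1] A[i]=11<=B[j]=17 take 11 → i++
[i=4,j=1] A[i]=13<=B[j]=17 take 13 → i++
[i=5,j=1] A[i]=15<=B[j]=17 take 15 → i++
[i=6,j=1] A[i]=17<=B[j]=17 take 17 → i++
[i=7,j=1] A[i]=18>B[j]=17 take 17 → j++
[i=7,j=2] A[i]=18<=B[j]=24 take 18 → i++
[i=8,j=2] A[i]=21<=B[j]=24 take 21 → i++
[i=9,j=2] A[i]=23<=B[j]=24 take 23 → i++
[i=10,j=2] A[i]=30>B[j]=24 take 24 → j++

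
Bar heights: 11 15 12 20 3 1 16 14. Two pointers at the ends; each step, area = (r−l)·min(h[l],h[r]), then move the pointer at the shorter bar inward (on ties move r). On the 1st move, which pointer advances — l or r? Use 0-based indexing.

[0,7] min(11,14)*7=77 best=77 * → l++

l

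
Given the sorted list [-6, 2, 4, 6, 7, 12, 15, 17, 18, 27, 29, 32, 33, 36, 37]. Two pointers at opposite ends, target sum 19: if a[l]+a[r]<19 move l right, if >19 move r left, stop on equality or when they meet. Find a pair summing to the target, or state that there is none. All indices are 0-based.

l=0 r=14: -6+37=31 >19, r--
l=0 r=13: -6+36=30 >19, r--
l=0 r=12: -6+33=27 >19, r--
l=0 r=11: -6+32=26 >19, r--
l=0 r=10: -6+29=23 >19, r--
l=0 r=9: -6+27=21 >19, r--
l=0 r=8: -6+18=12 <19, l++
l=1 r=8: 2+18=20 >19, r--
l=1 r=7: 2+17=19, found

(2, 17)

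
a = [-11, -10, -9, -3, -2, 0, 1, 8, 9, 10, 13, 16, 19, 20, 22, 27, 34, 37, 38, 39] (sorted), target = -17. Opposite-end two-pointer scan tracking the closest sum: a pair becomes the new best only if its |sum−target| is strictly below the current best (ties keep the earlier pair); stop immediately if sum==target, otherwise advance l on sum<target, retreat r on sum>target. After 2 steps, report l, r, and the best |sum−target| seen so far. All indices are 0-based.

[0,19] -11+39=28 d=45 * → r--
[0,18] -11+38=27 d=44 * → r--

l=0, r=17, best |Δ|=44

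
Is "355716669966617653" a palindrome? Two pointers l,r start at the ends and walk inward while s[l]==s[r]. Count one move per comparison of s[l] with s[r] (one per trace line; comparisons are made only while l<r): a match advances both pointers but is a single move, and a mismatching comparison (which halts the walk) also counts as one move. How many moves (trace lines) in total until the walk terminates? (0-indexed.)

3 moves

l=0 r=17: '3'=='3', l++,r--
l=1 r=16: '5'=='5', l++,r--
l=2 r=15: '5'!='6', stop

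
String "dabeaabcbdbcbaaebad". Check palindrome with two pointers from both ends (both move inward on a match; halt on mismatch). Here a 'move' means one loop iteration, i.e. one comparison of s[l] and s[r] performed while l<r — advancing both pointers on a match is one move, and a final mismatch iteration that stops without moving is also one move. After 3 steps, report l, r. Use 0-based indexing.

l=3, r=15

[0,18] 'd'=='d' → l++,r--
[1,17] 'a'=='a' → l++,r--
[2,16] 'b'=='b' → l++,r--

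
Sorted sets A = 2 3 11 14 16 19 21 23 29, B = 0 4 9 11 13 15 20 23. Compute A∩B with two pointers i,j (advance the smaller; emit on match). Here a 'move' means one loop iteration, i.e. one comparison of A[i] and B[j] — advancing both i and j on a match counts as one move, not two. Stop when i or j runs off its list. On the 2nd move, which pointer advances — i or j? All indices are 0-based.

i=0 j=0: 2>0, j++
i=0 j=1: 2<4, i++

i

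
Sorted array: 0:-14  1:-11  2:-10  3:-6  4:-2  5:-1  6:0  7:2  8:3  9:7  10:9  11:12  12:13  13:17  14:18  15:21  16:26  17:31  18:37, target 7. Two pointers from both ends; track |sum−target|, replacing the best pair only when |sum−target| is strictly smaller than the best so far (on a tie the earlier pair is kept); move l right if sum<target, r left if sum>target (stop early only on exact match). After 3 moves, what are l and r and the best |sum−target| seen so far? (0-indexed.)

[0,18] -14+37=23 d=16 * → r--
[0,17] -14+31=17 d=10 * → r--
[0,16] -14+26=12 d=5 * → r--

l=0, r=15, best |Δ|=5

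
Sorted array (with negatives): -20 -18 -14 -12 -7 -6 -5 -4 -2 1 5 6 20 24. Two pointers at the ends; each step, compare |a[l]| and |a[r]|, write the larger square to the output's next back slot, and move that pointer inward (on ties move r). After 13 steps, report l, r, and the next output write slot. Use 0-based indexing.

[0,13] |-20|<=|24| out[13]=576 → r--
[0,12] |-20|<=|20| out[12]=400 → r--
[0,11] |-20|>|6| out[11]=400 → l++
[1,11] |-18|>|6| out[10]=324 → l++
[2,11] |-14|>|6| out[9]=196 → l++
[3,11] |-12|>|6| out[8]=144 → l++
[4,11] |-7|>|6| out[7]=49 → l++
[5,11] |-6|<=|6| out[6]=36 → r--
[5,10] |-6|>|5| out[5]=36 → l++
[6,10] |-5|<=|5| out[4]=25 → r--
[6,9] |-5|>|1| out[3]=25 → l++
[7,9] |-4|>|1| out[2]=16 → l++
[8,9] |-2|>|1| out[1]=4 → l++

l=9, r=9, next write slot=0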